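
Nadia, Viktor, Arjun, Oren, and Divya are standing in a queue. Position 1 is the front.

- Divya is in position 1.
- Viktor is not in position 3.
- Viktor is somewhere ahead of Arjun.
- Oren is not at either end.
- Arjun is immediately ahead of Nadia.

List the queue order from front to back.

From clue 1: Divya → position 1.
From clues 1–2: Viktor is in {2,4,5}.
From clues 1–3: Viktor is in {2,4}.
From clues 1–5: Viktor → position 2, Oren → position 3, Arjun → position 4, Nadia → position 5.

Divya, Viktor, Oren, Arjun, Nadia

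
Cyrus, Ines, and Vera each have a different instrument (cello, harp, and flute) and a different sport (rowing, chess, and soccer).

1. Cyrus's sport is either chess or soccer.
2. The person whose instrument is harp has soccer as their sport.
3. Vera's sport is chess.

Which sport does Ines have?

rowing

With clues 1–3, chess and soccer are impossible for Ines's sport.
That leaves rowing.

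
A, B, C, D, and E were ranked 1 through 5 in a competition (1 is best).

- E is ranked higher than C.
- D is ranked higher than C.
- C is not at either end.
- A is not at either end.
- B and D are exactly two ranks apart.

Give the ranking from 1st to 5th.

E, A, D, C, B

From clue 1: C is in {2,3,4,5}.
From clues 1–2: C is in {3,4,5}.
From clues 1–3: C is in {3,4}.
From clues 1–4: B → rank 5.
From clues 1–5: E → rank 1, A → rank 2, D → rank 3, C → rank 4.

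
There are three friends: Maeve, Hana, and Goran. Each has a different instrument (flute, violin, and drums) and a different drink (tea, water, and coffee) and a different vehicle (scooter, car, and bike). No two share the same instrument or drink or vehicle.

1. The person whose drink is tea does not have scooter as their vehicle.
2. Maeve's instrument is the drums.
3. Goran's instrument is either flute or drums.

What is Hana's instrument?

With clues 1–2, drums is impossible for Hana's instrument.
With clues 1–3, flute is impossible for Hana's instrument.
That leaves violin.

violin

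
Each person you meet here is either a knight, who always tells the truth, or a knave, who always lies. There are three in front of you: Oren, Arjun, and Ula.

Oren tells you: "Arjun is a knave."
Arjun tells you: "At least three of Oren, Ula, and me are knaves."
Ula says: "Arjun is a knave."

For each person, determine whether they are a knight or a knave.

Consider Oren. Suppose Oren is a knave.
Then no assignment of the remaining roles makes every statement match its speaker's type — contradiction.
So Oren is a knight.
With that fixed, Arjun's statement is false, so Arjun is a knave.
With that fixed, Ula's statement is true, so Ula is a knight.

Oren: knight, Arjun: knave, Ula: knight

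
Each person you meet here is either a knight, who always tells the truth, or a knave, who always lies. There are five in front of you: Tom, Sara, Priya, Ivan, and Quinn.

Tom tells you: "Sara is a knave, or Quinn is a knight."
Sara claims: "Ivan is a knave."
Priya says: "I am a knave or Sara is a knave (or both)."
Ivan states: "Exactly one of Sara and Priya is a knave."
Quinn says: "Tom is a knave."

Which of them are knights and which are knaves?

Consider Tom. Suppose Tom is a knave.
Then no assignment of the remaining roles makes every statement match its speaker's type — contradiction.
So Tom is a knight.
With that fixed, Quinn's statement is false, so Quinn is a knave.
Consider Sara. Suppose Sara is a knight.
Then Tom's statement comes out false, contradicting Tom being a knight.
So Sara is a knave.
With that fixed, Priya's statement is true, so Priya is a knight.
With that fixed, Ivan's statement is true, so Ivan is a knight.

Tom: knight, Sara: knave, Priya: knight, Ivan: knight, Quinn: knave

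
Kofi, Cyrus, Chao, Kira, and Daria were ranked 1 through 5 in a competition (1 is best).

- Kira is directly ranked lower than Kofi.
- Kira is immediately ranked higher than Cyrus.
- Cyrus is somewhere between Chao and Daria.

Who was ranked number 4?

With clues 1–2, Kofi is ruled out for rank 4.
With clues 1–3, Chao, Daria, and Kira are ruled out for rank 4.
So rank 4 is Cyrus.

Cyrus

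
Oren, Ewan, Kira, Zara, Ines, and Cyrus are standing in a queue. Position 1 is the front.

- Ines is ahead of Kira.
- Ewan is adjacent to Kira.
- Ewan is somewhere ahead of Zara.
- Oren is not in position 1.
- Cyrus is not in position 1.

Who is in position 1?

With clue 1, Kira is ruled out for position 1.
With clues 1–2, Ewan is ruled out for position 1.
With clues 1–3, Zara is ruled out for position 1.
With clues 1–4, Oren is ruled out for position 1.
With clues 1–5, Cyrus is ruled out for position 1.
So position 1 is Ines.

Ines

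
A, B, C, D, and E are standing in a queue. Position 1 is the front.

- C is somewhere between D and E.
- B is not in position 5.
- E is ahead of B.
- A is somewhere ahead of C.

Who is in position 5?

D

With clue 1, C is ruled out for position 5.
With clues 1–2, B is ruled out for position 5.
With clues 1–3, E is ruled out for position 5.
With clues 1–4, A is ruled out for position 5.
So position 5 is D.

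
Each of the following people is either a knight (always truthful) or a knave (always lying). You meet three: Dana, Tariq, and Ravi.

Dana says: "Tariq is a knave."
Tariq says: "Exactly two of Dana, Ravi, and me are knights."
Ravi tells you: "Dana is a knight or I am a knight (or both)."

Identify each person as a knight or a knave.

Consider Dana. Suppose Dana is a knight.
Then no assignment of the remaining roles makes every statement match its speaker's type — contradiction.
So Dana is a knave.
Consider Tariq. Suppose Tariq is a knave.
Then Dana's statement comes out true, contradicting Dana being a knave.
So Tariq is a knight.
Consider Ravi. Suppose Ravi is a knave.
Then Tariq's statement comes out false, contradicting Tariq being a knight.
So Ravi is a knight.

Dana: knave, Tariq: knight, Ravi: knight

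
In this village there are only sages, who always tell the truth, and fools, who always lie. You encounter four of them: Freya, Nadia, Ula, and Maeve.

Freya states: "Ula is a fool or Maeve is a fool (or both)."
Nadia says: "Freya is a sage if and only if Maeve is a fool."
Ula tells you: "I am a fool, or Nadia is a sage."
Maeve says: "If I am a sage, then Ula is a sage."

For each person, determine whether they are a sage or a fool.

Freya: fool, Nadia: sage, Ula: sage, Maeve: sage

Consider Freya. Suppose Freya is a sage.
Then no assignment of the remaining roles makes every statement match its speaker's type — contradiction.
So Freya is a fool.
Consider Nadia. Suppose Nadia is a fool.
Then whichever role Ula has, Ula's statement has the wrong truth value — contradiction.
So Nadia is a sage.
With that fixed, Ula's statement is true, so Ula is a sage.
With that fixed, Maeve's statement is true, so Maeve is a sage.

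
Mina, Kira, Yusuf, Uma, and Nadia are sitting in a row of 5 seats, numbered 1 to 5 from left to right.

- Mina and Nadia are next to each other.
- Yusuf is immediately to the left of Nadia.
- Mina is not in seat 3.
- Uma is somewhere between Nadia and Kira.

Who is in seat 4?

With clues 1–2, Yusuf is ruled out for seat 4.
With clues 1–3, Kira and Uma are ruled out for seat 4.
With clues 1–4, Mina is ruled out for seat 4.
So seat 4 is Nadia.

Nadia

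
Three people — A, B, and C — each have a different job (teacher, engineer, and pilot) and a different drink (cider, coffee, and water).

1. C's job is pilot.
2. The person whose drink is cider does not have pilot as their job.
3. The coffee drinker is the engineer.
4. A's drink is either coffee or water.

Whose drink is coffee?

A

With clues 1–3, C is impossible for the one with drink coffee.
With clues 1–4, B is impossible for the one with drink coffee.
That leaves A.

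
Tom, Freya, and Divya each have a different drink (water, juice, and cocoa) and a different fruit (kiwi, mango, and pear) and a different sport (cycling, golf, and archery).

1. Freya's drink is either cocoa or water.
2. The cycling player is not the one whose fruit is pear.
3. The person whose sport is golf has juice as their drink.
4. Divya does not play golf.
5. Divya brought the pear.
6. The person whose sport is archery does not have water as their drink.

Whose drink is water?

Freya

With clues 1–4, Tom is impossible for the one with drink water.
With clues 1–6, Divya is impossible for the one with drink water.
That leaves Freya.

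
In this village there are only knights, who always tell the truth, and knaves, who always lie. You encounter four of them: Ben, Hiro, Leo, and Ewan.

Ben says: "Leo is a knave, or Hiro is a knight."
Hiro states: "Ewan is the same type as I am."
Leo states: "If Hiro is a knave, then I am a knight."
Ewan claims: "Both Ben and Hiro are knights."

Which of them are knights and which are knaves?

Ben: knight, Hiro: knight, Leo: knight, Ewan: knight

Consider Ben. Suppose Ben is a knave.
Then no assignment of the remaining roles makes every statement match its speaker's type — contradiction.
So Ben is a knight.
Consider Hiro. Suppose Hiro is a knave.
Then no assignment of the remaining roles makes every statement match its speaker's type — contradiction.
So Hiro is a knight.
With that fixed, Leo's statement is true, so Leo is a knight.
With that fixed, Ewan's statement is true, so Ewan is a knight.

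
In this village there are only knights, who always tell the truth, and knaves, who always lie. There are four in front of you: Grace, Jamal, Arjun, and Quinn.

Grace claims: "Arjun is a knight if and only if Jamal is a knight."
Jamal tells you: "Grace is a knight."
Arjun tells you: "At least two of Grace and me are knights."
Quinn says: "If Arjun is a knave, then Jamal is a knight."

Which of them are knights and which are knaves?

Consider Grace. Suppose Grace is a knave.
Then no assignment of the remaining roles makes every statement match its speaker's type — contradiction.
So Grace is a knight.
With that fixed, Jamal's statement is true, so Jamal is a knight.
With that fixed, Quinn's statement is true, so Quinn is a knight.
Consider Arjun. Suppose Arjun is a knave.
Then Grace's statement comes out false, contradicting Grace being a knight.
So Arjun is a knight.

Grace: knight, Jamal: knight, Arjun: knight, Quinn: knight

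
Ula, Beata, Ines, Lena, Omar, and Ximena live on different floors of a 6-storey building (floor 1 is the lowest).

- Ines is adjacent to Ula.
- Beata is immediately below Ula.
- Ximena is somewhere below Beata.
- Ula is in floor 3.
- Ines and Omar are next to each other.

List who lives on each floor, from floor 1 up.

Ximena, Beata, Ula, Ines, Omar, Lena

From clues 1–2: Ula is in {2,3,4,5}.
From clues 1–3: Ula is in {3,4,5}.
From clues 1–4: Ximena → floor 1, Beata → floor 2, Ula → floor 3, Ines → floor 4.
From clues 1–5: Omar → floor 5, Lena → floor 6.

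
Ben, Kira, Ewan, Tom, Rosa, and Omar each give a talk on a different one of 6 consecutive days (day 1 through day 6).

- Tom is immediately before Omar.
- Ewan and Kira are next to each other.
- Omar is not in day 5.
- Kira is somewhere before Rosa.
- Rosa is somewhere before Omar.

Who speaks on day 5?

Tom

With clues 1–3, Omar is ruled out for day 5.
With clues 1–5, Ben, Ewan, Kira, and Rosa are ruled out for day 5.
So day 5 is Tom.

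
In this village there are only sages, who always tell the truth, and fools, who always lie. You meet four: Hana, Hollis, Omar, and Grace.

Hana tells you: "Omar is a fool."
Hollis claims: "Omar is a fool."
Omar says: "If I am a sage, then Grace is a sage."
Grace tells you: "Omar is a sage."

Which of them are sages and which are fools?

Consider Hana. Suppose Hana is a sage.
Then no assignment of the remaining roles makes every statement match its speaker's type — contradiction.
So Hana is a fool.
Consider Hollis. Suppose Hollis is a sage.
Then no assignment of the remaining roles makes every statement match its speaker's type — contradiction.
So Hollis is a fool.
Consider Omar. Suppose Omar is a fool.
Then Hana's statement comes out true, contradicting Hana being a fool.
So Omar is a sage.
With that fixed, Grace's statement is true, so Grace is a sage.

Hana: fool, Hollis: fool, Omar: sage, Grace: sage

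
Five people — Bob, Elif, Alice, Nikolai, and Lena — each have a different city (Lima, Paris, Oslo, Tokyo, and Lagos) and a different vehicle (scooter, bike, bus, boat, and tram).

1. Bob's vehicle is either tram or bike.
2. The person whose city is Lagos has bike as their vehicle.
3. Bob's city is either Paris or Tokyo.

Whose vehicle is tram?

With clues 1–3, Alice, Elif, Lena, and Nikolai are impossible for the one with vehicle tram.
That leaves Bob.

Bob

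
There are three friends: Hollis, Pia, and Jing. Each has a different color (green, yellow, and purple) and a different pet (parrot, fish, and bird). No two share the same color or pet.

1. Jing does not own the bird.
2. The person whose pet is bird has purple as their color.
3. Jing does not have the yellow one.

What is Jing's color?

With clues 1–2, purple is impossible for Jing's color.
With clues 1–3, yellow is impossible for Jing's color.
That leaves green.

green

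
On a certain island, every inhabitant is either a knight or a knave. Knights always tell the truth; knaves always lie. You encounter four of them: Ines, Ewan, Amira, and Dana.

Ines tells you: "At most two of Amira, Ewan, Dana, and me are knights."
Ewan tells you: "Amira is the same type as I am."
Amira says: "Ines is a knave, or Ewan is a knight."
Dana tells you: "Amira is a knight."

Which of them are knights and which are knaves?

Ines: knave, Ewan: knight, Amira: knight, Dana: knight

Consider Ines. Suppose Ines is a knight.
Then no assignment of the remaining roles makes every statement match its speaker's type — contradiction.
So Ines is a knave.
With that fixed, Amira's statement is true, so Amira is a knight.
With that fixed, Dana's statement is true, so Dana is a knight.
Consider Ewan. Suppose Ewan is a knave.
Then Ines's statement comes out true, contradicting Ines being a knave.
So Ewan is a knight.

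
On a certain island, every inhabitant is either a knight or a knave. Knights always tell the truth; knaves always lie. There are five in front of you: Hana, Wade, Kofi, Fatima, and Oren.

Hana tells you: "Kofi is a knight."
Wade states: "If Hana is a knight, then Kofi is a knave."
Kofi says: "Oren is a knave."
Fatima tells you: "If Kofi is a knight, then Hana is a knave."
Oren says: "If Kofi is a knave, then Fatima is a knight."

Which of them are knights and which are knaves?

Hana: knave, Wade: knight, Kofi: knave, Fatima: knight, Oren: knight

Consider Hana. Suppose Hana is a knight.
Then no assignment of the remaining roles makes every statement match its speaker's type — contradiction.
So Hana is a knave.
With that fixed, Wade's statement is true, so Wade is a knight.
With that fixed, Fatima's statement is true, so Fatima is a knight.
With that fixed, Oren's statement is true, so Oren is a knight.
With that fixed, Kofi's statement is false, so Kofi is a knave.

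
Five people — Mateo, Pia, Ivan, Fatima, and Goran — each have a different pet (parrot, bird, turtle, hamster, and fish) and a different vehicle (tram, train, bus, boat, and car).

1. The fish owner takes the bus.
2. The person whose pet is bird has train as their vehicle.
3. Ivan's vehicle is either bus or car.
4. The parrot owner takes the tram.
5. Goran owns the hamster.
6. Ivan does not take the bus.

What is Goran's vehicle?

With clues 1–5, bus, train, and tram are impossible for Goran's vehicle.
With clues 1–6, car is impossible for Goran's vehicle.
That leaves boat.

boat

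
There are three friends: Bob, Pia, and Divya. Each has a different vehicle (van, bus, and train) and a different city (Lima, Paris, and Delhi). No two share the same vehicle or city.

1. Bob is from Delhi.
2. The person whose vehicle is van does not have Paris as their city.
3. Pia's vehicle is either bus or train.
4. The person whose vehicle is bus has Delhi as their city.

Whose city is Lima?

Divya

Clue 1 rules out Bob for the one with city Lima.
With clues 1–4, Pia is impossible for the one with city Lima.
That leaves Divya.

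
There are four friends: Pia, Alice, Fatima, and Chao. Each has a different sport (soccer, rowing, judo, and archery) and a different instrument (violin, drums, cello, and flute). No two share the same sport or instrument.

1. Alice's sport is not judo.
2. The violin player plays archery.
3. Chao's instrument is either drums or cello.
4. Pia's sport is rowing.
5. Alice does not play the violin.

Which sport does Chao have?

With clues 1–3, archery is impossible for Chao's sport.
With clues 1–4, rowing is impossible for Chao's sport.
With clues 1–5, soccer is impossible for Chao's sport.
That leaves judo.

judo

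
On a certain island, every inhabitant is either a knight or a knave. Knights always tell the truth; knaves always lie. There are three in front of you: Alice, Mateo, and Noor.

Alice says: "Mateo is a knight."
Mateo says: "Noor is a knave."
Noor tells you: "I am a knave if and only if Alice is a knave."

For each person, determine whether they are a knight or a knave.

Consider Alice. Suppose Alice is a knave.
Then whichever role Noor has, Noor's statement has the wrong truth value — contradiction.
So Alice is a knight.
Consider Mateo. Suppose Mateo is a knave.
Then Alice's statement comes out false, contradicting Alice being a knight.
So Mateo is a knight.
Consider Noor. Suppose Noor is a knight.
Then Mateo's statement comes out false, contradicting Mateo being a knight.
So Noor is a knave.

Alice: knight, Mateo: knight, Noor: knave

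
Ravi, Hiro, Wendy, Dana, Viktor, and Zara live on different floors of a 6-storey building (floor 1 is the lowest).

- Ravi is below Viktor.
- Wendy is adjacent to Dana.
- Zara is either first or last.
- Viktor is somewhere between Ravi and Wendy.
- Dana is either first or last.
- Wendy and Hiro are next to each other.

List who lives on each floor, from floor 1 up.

From clue 1: Ravi is in {1,2,3,4,5}.
From clues 1–3: Zara is in {1,6}.
From clues 1–5: Zara → floor 1, Wendy → floor 5, Dana → floor 6.
From clues 1–6: Ravi → floor 2, Viktor → floor 3, Hiro → floor 4.

Zara, Ravi, Viktor, Hiro, Wendy, Dana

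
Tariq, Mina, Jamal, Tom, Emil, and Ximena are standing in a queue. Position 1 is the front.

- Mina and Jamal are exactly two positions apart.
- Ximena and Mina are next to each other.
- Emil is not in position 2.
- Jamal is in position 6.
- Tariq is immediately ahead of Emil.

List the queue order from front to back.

Tom, Tariq, Emil, Mina, Ximena, Jamal

From clues 1–3: Emil is in {1,3,4,5,6}.
From clues 1–4: Mina → position 4, Jamal → position 6.
From clues 1–5: Tom → position 1, Tariq → position 2, Emil → position 3, Ximena → position 5.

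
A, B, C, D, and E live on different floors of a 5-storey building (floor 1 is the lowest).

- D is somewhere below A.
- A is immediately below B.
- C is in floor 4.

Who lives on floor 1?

With clue 1, A is ruled out for floor 1.
With clues 1–2, B is ruled out for floor 1.
With clues 1–3, C and E are ruled out for floor 1.
So floor 1 is D.

D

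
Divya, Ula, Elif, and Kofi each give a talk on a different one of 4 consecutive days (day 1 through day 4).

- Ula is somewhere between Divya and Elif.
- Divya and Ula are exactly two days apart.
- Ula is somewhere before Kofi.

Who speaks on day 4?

Divya

With clue 1, Ula is ruled out for day 4.
With clues 1–2, Kofi is ruled out for day 4.
With clues 1–3, Elif is ruled out for day 4.
So day 4 is Divya.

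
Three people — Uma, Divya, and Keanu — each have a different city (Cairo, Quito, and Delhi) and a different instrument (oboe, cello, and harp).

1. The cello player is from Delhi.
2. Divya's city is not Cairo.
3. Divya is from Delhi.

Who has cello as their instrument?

Divya

With clues 1–3, Keanu and Uma are impossible for the one with instrument cello.
That leaves Divya.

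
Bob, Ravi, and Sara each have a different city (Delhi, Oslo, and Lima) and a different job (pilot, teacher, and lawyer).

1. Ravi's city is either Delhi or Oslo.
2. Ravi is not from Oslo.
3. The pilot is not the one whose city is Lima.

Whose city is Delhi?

Ravi

With clues 1–2, Bob and Sara are impossible for the one with city Delhi.
That leaves Ravi.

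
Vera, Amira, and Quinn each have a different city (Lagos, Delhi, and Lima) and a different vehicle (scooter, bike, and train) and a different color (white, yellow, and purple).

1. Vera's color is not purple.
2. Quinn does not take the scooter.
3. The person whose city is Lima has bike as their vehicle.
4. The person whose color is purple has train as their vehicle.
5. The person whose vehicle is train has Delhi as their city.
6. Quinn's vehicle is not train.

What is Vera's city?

With clues 1–5, Delhi is impossible for Vera's city.
With clues 1–6, Lima is impossible for Vera's city.
That leaves Lagos.

Lagos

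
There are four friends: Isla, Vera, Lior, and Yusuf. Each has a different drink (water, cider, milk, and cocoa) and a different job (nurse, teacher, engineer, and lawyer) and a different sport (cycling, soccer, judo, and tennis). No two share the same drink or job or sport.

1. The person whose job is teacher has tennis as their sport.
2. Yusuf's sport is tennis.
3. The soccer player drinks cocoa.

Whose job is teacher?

With clues 1–2, Isla, Lior, and Vera are impossible for the one with job teacher.
That leaves Yusuf.

Yusuf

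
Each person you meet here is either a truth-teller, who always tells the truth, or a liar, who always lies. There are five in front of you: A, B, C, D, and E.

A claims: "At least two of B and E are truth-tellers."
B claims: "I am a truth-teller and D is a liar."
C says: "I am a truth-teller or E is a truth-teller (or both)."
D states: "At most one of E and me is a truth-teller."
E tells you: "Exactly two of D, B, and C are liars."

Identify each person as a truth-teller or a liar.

A: liar, B: liar, C: truth-teller, D: truth-teller, E: liar

Consider A. Suppose A is a truth-teller.
Then no assignment of the remaining roles makes every statement match its speaker's type — contradiction.
So A is a liar.
Consider B. Suppose B is a truth-teller.
Then no assignment of the remaining roles makes every statement match its speaker's type — contradiction.
So B is a liar.
Consider C. Suppose C is a liar.
Then no assignment of the remaining roles makes every statement match its speaker's type — contradiction.
So C is a truth-teller.
Consider D. Suppose D is a liar.
Then D's own statement would have to be false, but it can't be — contradiction.
So D is a truth-teller.
With that fixed, E's statement is false, so E is a liar.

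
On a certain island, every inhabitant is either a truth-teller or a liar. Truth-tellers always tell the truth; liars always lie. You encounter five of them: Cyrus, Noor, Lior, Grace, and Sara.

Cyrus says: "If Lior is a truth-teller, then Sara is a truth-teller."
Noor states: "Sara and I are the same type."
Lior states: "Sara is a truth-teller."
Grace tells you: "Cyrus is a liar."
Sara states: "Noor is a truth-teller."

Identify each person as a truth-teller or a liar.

Cyrus: truth-teller, Noor: truth-teller, Lior: truth-teller, Grace: liar, Sara: truth-teller

Consider Cyrus. Suppose Cyrus is a liar.
Then no assignment of the remaining roles makes every statement match its speaker's type — contradiction.
So Cyrus is a truth-teller.
With that fixed, Grace's statement is false, so Grace is a liar.
Consider Noor. Suppose Noor is a liar.
Then no assignment of the remaining roles makes every statement match its speaker's type — contradiction.
So Noor is a truth-teller.
With that fixed, Sara's statement is true, so Sara is a truth-teller.
With that fixed, Lior's statement is true, so Lior is a truth-teller.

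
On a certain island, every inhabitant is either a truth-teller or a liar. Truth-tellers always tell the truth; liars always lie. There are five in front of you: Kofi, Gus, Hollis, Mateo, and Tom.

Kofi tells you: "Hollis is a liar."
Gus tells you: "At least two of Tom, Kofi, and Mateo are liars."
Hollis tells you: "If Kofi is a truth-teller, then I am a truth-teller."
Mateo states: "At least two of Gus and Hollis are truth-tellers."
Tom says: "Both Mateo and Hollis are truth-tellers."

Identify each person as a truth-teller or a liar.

Consider Kofi. Suppose Kofi is a liar.
Then no assignment of the remaining roles makes every statement match its speaker's type — contradiction.
So Kofi is a truth-teller.
Consider Gus. Suppose Gus is a liar.
Then no assignment of the remaining roles makes every statement match its speaker's type — contradiction.
So Gus is a truth-teller.
Consider Hollis. Suppose Hollis is a truth-teller.
Then Kofi's statement comes out false, contradicting Kofi being a truth-teller.
So Hollis is a liar.
With that fixed, Mateo's statement is false, so Mateo is a liar.
With that fixed, Tom's statement is false, so Tom is a liar.

Kofi: truth-teller, Gus: truth-teller, Hollis: liar, Mateo: liar, Tom: liar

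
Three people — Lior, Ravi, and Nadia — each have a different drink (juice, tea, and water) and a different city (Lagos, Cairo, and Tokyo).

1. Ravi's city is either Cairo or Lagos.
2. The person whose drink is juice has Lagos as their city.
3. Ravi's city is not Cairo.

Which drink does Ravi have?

juice

With clues 1–3, tea and water are impossible for Ravi's drink.
That leaves juice.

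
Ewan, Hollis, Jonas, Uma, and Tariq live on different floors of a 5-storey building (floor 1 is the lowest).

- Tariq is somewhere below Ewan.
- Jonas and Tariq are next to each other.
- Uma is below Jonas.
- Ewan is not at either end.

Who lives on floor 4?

With clues 1–3, Uma is ruled out for floor 4.
With clues 1–4, Hollis, Jonas, and Tariq are ruled out for floor 4.
So floor 4 is Ewan.

Ewan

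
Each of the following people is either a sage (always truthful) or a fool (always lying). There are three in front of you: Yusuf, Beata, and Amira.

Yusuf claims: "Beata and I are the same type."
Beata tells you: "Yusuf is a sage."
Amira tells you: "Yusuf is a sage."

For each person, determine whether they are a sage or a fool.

Consider Yusuf. Suppose Yusuf is a fool.
Then no assignment of the remaining roles makes every statement match its speaker's type — contradiction.
So Yusuf is a sage.
With that fixed, Beata's statement is true, so Beata is a sage.
With that fixed, Amira's statement is true, so Amira is a sage.

Yusuf: sage, Beata: sage, Amira: sage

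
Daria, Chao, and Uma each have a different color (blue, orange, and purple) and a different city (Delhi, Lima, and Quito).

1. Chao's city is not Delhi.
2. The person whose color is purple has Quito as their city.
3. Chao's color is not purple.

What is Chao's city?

Lima

Clue 1 rules out Delhi for Chao's city.
With clues 1–3, Quito is impossible for Chao's city.
That leaves Lima.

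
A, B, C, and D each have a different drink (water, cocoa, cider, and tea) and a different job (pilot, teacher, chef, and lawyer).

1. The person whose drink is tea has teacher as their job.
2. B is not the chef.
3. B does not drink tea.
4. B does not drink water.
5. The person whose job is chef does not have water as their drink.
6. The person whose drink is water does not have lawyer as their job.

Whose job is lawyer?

With clues 1–6, A, C, and D are impossible for the one with job lawyer.
That leaves B.

B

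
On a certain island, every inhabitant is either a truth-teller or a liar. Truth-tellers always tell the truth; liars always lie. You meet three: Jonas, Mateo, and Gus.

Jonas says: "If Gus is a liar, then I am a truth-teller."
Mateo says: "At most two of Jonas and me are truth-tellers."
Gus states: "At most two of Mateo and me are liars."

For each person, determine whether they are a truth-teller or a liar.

Regardless of anyone's role, Mateo's statement is true, so Mateo is a truth-teller.
With that fixed, Gus's statement is true, so Gus is a truth-teller.
With that fixed, Jonas's statement is true, so Jonas is a truth-teller.

Jonas: truth-teller, Mateo: truth-teller, Gus: truth-teller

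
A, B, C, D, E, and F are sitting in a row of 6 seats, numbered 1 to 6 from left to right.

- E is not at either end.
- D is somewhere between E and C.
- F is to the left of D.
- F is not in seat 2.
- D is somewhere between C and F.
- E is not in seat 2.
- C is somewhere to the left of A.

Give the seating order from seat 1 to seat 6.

From clue 1: E is in {2,3,4,5}.
From clues 1–2: D is in {2,3,4,5}.
From clues 1–3: D is in {3,4,5}.
From clues 1–5: C is in {4,5,6}.
From clues 1–6: C is in {5,6}.
From clues 1–7: F → seat 1, B → seat 2, E → seat 3, D → seat 4, C → seat 5, A → seat 6.

F, B, E, D, C, A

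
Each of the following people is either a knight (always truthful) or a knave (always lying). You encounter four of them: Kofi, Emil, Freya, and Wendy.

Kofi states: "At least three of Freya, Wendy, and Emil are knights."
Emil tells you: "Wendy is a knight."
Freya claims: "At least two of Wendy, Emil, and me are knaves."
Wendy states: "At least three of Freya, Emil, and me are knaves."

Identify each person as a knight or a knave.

Consider Kofi. Suppose Kofi is a knight.
Then no assignment of the remaining roles makes every statement match its speaker's type — contradiction.
So Kofi is a knave.
Consider Emil. Suppose Emil is a knight.
Then no assignment of the remaining roles makes every statement match its speaker's type — contradiction.
So Emil is a knave.
Consider Freya. Suppose Freya is a knave.
Then Freya's own statement would have to be false, but it can't be — contradiction.
So Freya is a knight.
With that fixed, Wendy's statement is false, so Wendy is a knave.

Kofi: knave, Emil: knave, Freya: knight, Wendy: knave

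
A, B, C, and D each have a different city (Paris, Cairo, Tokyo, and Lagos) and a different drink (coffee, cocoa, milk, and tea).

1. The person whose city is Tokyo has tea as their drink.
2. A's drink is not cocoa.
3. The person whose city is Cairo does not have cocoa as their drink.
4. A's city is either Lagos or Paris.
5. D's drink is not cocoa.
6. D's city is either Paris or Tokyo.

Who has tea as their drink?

D

With clues 1–4, A is impossible for the one with drink tea.
With clues 1–6, B and C are impossible for the one with drink tea.
That leaves D.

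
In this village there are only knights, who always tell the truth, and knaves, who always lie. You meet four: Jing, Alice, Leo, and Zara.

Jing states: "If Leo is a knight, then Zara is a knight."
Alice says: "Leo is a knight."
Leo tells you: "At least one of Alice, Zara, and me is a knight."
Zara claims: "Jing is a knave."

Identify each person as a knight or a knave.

Jing: knight, Alice: knave, Leo: knave, Zara: knave

Consider Jing. Suppose Jing is a knave.
Then no assignment of the remaining roles makes every statement match its speaker's type — contradiction.
So Jing is a knight.
With that fixed, Zara's statement is false, so Zara is a knave.
Consider Alice. Suppose Alice is a knight.
Then no assignment of the remaining roles makes every statement match its speaker's type — contradiction.
So Alice is a knave.
Consider Leo. Suppose Leo is a knight.
Then Jing's statement comes out false, contradicting Jing being a knight.
So Leo is a knave.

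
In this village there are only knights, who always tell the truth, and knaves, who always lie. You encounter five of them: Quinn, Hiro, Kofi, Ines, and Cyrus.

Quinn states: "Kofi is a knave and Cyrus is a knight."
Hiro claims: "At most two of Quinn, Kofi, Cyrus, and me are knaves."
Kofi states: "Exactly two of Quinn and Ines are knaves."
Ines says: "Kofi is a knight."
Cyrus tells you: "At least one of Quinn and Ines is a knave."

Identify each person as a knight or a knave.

Quinn: knight, Hiro: knight, Kofi: knave, Ines: knave, Cyrus: knight

Consider Quinn. Suppose Quinn is a knave.
Then no assignment of the remaining roles makes every statement match its speaker's type — contradiction.
So Quinn is a knight.
With that fixed, Kofi's statement is false, so Kofi is a knave.
With that fixed, Ines's statement is false, so Ines is a knave.
With that fixed, Cyrus's statement is true, so Cyrus is a knight.
With that fixed, Hiro's statement is true, so Hiro is a knight.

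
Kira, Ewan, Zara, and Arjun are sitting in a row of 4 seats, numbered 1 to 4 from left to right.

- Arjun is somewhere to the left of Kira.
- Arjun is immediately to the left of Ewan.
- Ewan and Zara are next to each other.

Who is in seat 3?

With clues 1–2, Arjun is ruled out for seat 3.
With clues 1–3, Ewan and Kira are ruled out for seat 3.
So seat 3 is Zara.

Zara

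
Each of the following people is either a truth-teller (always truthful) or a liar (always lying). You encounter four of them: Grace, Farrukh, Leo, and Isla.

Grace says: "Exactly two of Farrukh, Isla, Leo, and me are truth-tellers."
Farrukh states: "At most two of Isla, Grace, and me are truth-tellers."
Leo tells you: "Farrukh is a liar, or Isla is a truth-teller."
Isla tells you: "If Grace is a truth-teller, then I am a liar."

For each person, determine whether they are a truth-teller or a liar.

Consider Grace. Suppose Grace is a truth-teller.
Then whichever role Isla has, Isla's statement has the wrong truth value — contradiction.
So Grace is a liar.
With that fixed, Farrukh's statement is true, so Farrukh is a truth-teller.
With that fixed, Isla's statement is true, so Isla is a truth-teller.
With that fixed, Leo's statement is true, so Leo is a truth-teller.

Grace: liar, Farrukh: truth-teller, Leo: truth-teller, Isla: truth-teller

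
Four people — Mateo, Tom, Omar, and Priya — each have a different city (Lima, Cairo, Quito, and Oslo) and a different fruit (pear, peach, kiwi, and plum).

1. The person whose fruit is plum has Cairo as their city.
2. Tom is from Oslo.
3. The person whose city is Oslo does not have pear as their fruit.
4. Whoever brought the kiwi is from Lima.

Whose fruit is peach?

Tom

With clues 1–4, Mateo, Omar, and Priya are impossible for the one with fruit peach.
That leaves Tom.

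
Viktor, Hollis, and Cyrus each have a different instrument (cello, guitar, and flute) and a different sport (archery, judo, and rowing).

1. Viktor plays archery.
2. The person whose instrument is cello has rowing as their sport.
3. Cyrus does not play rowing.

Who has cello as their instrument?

Hollis

With clues 1–2, Viktor is impossible for the one with instrument cello.
With clues 1–3, Cyrus is impossible for the one with instrument cello.
That leaves Hollis.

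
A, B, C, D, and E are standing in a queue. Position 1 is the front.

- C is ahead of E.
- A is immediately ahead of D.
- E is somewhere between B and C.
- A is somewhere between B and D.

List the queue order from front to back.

C, E, B, A, D

From clue 1: C is in {1,2,3,4}.
From clues 1–2: A is in {1,2,3,4}.
From clues 1–3: B is in {3,5}.
From clues 1–4: C → position 1, E → position 2, B → position 3, A → position 4, D → position 5.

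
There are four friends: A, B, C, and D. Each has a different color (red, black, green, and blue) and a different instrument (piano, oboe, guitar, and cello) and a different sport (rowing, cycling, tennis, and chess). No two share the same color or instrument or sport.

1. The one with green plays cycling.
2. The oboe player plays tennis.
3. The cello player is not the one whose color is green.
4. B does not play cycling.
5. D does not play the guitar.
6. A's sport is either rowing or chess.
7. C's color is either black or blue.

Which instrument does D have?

With clues 1–5, guitar is impossible for D's instrument.
With clues 1–7, cello and oboe are impossible for D's instrument.
That leaves piano.

piano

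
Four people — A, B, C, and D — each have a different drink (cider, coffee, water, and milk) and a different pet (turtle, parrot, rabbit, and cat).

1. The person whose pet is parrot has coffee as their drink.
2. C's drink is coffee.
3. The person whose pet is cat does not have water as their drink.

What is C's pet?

With clues 1–2, cat, rabbit, and turtle are impossible for C's pet.
That leaves parrot.

parrot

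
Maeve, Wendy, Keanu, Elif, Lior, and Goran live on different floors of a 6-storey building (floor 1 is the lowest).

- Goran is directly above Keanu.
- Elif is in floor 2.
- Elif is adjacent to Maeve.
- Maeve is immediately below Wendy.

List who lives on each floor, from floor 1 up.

Lior, Elif, Maeve, Wendy, Keanu, Goran

From clue 1: Keanu is in {1,2,3,4,5}.
From clues 1–2: Elif → floor 2.
From clues 1–3: Maeve is in {1,3}.
From clues 1–4: Lior → floor 1, Maeve → floor 3, Wendy → floor 4, Keanu → floor 5, Goran → floor 6.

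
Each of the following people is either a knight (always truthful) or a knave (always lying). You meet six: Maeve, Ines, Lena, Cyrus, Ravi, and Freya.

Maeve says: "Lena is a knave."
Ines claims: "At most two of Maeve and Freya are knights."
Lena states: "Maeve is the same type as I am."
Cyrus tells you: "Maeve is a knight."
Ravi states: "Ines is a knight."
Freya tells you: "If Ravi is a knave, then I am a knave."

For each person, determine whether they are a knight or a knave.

Regardless of anyone's role, Ines's statement is true, so Ines is a knight.
With that fixed, Ravi's statement is true, so Ravi is a knight.
With that fixed, Freya's statement is true, so Freya is a knight.
Consider Maeve. Suppose Maeve is a knave.
Then whichever role Lena has, Lena's statement has the wrong truth value — contradiction.
So Maeve is a knight.
With that fixed, Cyrus's statement is true, so Cyrus is a knight.
Consider Lena. Suppose Lena is a knight.
Then Maeve's statement comes out false, contradicting Maeve being a knight.
So Lena is a knave.

Maeve: knight, Ines: knight, Lena: knave, Cyrus: knight, Ravi: knight, Freya: knight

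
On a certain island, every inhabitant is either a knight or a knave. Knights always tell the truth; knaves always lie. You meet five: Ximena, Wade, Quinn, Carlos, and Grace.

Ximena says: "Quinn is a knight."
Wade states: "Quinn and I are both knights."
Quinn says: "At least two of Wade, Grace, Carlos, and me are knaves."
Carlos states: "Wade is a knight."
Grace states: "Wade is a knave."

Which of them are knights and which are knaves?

Ximena: knight, Wade: knave, Quinn: knight, Carlos: knave, Grace: knight

Consider Ximena. Suppose Ximena is a knave.
Then no assignment of the remaining roles makes every statement match its speaker's type — contradiction.
So Ximena is a knight.
Consider Wade. Suppose Wade is a knight.
Then no assignment of the remaining roles makes every statement match its speaker's type — contradiction.
So Wade is a knave.
With that fixed, Carlos's statement is false, so Carlos is a knave.
With that fixed, Grace's statement is true, so Grace is a knight.
With that fixed, Quinn's statement is true, so Quinn is a knight.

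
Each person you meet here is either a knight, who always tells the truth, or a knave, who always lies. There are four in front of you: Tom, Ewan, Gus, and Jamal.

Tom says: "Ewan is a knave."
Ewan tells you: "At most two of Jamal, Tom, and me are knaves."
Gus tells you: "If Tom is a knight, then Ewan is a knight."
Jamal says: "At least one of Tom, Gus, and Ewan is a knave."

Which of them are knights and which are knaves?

Consider Tom. Suppose Tom is a knight.
Then no assignment of the remaining roles makes every statement match its speaker's type — contradiction.
So Tom is a knave.
With that fixed, Gus's statement is true, so Gus is a knight.
With that fixed, Jamal's statement is true, so Jamal is a knight.
With that fixed, Ewan's statement is true, so Ewan is a knight.

Tom: knave, Ewan: knight, Gus: knight, Jamal: knight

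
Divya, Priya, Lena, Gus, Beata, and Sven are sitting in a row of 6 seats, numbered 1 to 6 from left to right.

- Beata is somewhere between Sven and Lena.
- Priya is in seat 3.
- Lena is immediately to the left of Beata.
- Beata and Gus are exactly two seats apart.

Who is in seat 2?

Beata

With clues 1–2, Priya is ruled out for seat 2.
With clues 1–3, Lena and Sven are ruled out for seat 2.
With clues 1–4, Divya and Gus are ruled out for seat 2.
So seat 2 is Beata.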